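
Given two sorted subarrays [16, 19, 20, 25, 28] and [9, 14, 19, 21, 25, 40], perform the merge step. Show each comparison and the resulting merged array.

Merging process:

Compare 16 vs 9: take 9 from right. Merged: [9]
Compare 16 vs 14: take 14 from right. Merged: [9, 14]
Compare 16 vs 19: take 16 from left. Merged: [9, 14, 16]
Compare 19 vs 19: take 19 from left. Merged: [9, 14, 16, 19]
Compare 20 vs 19: take 19 from right. Merged: [9, 14, 16, 19, 19]
Compare 20 vs 21: take 20 from left. Merged: [9, 14, 16, 19, 19, 20]
Compare 25 vs 21: take 21 from right. Merged: [9, 14, 16, 19, 19, 20, 21]
Compare 25 vs 25: take 25 from left. Merged: [9, 14, 16, 19, 19, 20, 21, 25]
Compare 28 vs 25: take 25 from right. Merged: [9, 14, 16, 19, 19, 20, 21, 25, 25]
Compare 28 vs 40: take 28 from left. Merged: [9, 14, 16, 19, 19, 20, 21, 25, 25, 28]
Append remaining from right: [40]. Merged: [9, 14, 16, 19, 19, 20, 21, 25, 25, 28, 40]

Final merged array: [9, 14, 16, 19, 19, 20, 21, 25, 25, 28, 40]
Total comparisons: 10

The merged array is [9, 14, 16, 19, 19, 20, 21, 25, 25, 28, 40], requiring 10 comparisons. The merge step runs in O(n) time where n is the total number of elements.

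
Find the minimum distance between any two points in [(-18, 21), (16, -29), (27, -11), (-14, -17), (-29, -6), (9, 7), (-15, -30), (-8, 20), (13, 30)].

Computing all pairwise distances among 9 points:

d((-18, 21), (16, -29)) = 60.4649
d((-18, 21), (27, -11)) = 55.2178
d((-18, 21), (-14, -17)) = 38.2099
d((-18, 21), (-29, -6)) = 29.1548
d((-18, 21), (9, 7)) = 30.4138
d((-18, 21), (-15, -30)) = 51.0882
d((-18, 21), (-8, 20)) = 10.0499 <-- minimum
d((-18, 21), (13, 30)) = 32.28
d((16, -29), (27, -11)) = 21.095
d((16, -29), (-14, -17)) = 32.311
d((16, -29), (-29, -6)) = 50.5371
d((16, -29), (9, 7)) = 36.6742
d((16, -29), (-15, -30)) = 31.0161
d((16, -29), (-8, 20)) = 54.5619
d((16, -29), (13, 30)) = 59.0762
d((27, -11), (-14, -17)) = 41.4367
d((27, -11), (-29, -6)) = 56.2228
d((27, -11), (9, 7)) = 25.4558
d((27, -11), (-15, -30)) = 46.0977
d((27, -11), (-8, 20)) = 46.7547
d((27, -11), (13, 30)) = 43.3244
d((-14, -17), (-29, -6)) = 18.6011
d((-14, -17), (9, 7)) = 33.2415
d((-14, -17), (-15, -30)) = 13.0384
d((-14, -17), (-8, 20)) = 37.4833
d((-14, -17), (13, 30)) = 54.2033
d((-29, -6), (9, 7)) = 40.1622
d((-29, -6), (-15, -30)) = 27.7849
d((-29, -6), (-8, 20)) = 33.4215
d((-29, -6), (13, 30)) = 55.3173
d((9, 7), (-15, -30)) = 44.1022
d((9, 7), (-8, 20)) = 21.4009
d((9, 7), (13, 30)) = 23.3452
d((-15, -30), (-8, 20)) = 50.4876
d((-15, -30), (13, 30)) = 66.2118
d((-8, 20), (13, 30)) = 23.2594

Closest pair: (-18, 21) and (-8, 20) with distance 10.0499

The closest pair is (-18, 21) and (-8, 20) with Euclidean distance 10.0499. For 9 points, brute-force pairwise comparison is shown above. For large n, the divide-and-conquer algorithm (sort by x, recurse on halves, check the dividing strip) achieves O(n log n).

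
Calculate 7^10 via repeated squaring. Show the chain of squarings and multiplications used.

Computing 7^10 by squaring (build up from 7^1; each line after the first costs one multiplication):

7^1 = 7
7^2 = (7^1)^2 = 7^2 = 49
7^4 = (7^2)^2 = 49^2 = 2401
7^5 = 7 * 7^4 = 7 * 2401 = 16807
7^10 = (7^5)^2 = 16807^2 = 282475249

Result: 282475249
Multiplications needed: 4 (4 lines after 7^1)

7^10 = 282475249. Using exponentiation by squaring, this requires 4 multiplications. The key idea: if the exponent is even, square the half-power; if odd, multiply by the base once.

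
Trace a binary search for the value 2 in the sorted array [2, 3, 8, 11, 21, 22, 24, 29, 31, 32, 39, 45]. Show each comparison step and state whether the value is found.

Binary search for 2 in [2, 3, 8, 11, 21, 22, 24, 29, 31, 32, 39, 45]:

lo=0, hi=11, mid=5, arr[mid]=22 -> 22 > 2, search left half
lo=0, hi=4, mid=2, arr[mid]=8 -> 8 > 2, search left half
lo=0, hi=1, mid=0, arr[mid]=2 -> Found target at index 0!

Binary search finds 2 at index 0 after 3 comparisons. The search repeatedly halves the search space by comparing with the middle element.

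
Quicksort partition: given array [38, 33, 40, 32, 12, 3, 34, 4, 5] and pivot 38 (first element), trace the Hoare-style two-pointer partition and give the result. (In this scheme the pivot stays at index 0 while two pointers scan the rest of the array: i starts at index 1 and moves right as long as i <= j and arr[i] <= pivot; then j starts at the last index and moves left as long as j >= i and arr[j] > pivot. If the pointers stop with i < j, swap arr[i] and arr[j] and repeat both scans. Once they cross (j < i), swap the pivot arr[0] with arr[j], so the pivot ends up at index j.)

Hoare-style two-pointer partition with pivot = 38:

Initial array: [38, 33, 40, 32, 12, 3, 34, 4, 5]

Pointers start at i = 1, j = 8.
i stops at index 2 (arr[2]=40 > 38), j stops at index 8 (arr[8]=5 <= 38): swap arr[2] and arr[8], array becomes [38, 33, 5, 32, 12, 3, 34, 4, 40]
i ends at 8, j ends at 7: the pointers have crossed (j < i), so scanning stops.

Swap pivot arr[0] with arr[7] to place pivot at position 7: [4, 33, 5, 32, 12, 3, 34, 38, 40]
Pivot position: 7

After partitioning with pivot 38, the array becomes [4, 33, 5, 32, 12, 3, 34, 38, 40]. The pivot is placed at index 7. All elements to the left of the pivot are <= 38, and all elements to the right are > 38.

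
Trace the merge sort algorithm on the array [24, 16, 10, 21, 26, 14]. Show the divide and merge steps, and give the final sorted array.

Merge sort trace:

Split: [24, 16, 10, 21, 26, 14] -> [24, 16, 10] and [21, 26, 14]
  Split: [24, 16, 10] -> [24] and [16, 10]
    Split: [16, 10] -> [16] and [10]
    Merge: [16] + [10] -> [10, 16]
  Merge: [24] + [10, 16] -> [10, 16, 24]
  Split: [21, 26, 14] -> [21] and [26, 14]
    Split: [26, 14] -> [26] and [14]
    Merge: [26] + [14] -> [14, 26]
  Merge: [21] + [14, 26] -> [14, 21, 26]
Merge: [10, 16, 24] + [14, 21, 26] -> [10, 14, 16, 21, 24, 26]

Final sorted array: [10, 14, 16, 21, 24, 26]

The merge sort proceeds by recursively splitting the array and merging sorted halves.
After all merges, the sorted array is [10, 14, 16, 21, 24, 26].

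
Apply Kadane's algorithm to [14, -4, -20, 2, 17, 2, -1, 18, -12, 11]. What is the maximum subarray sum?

Using Kadane's algorithm on [14, -4, -20, 2, 17, 2, -1, 18, -12, 11]:

Scanning through the array:
Position 1 (value -4): max_ending_here = 10, max_so_far = 14
Position 2 (value -20): max_ending_here = -10, max_so_far = 14
Position 3 (value 2): max_ending_here = 2, max_so_far = 14
Position 4 (value 17): max_ending_here = 19, max_so_far = 19
Position 5 (value 2): max_ending_here = 21, max_so_far = 21
Position 6 (value -1): max_ending_here = 20, max_so_far = 21
Position 7 (value 18): max_ending_here = 38, max_so_far = 38
Position 8 (value -12): max_ending_here = 26, max_so_far = 38
Position 9 (value 11): max_ending_here = 37, max_so_far = 38

Maximum subarray: [2, 17, 2, -1, 18]
Maximum sum: 38

The maximum subarray is [2, 17, 2, -1, 18] with sum 38. This subarray runs from index 3 to index 7.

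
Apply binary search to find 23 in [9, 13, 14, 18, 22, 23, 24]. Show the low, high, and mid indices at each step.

Binary search for 23 in [9, 13, 14, 18, 22, 23, 24]:

lo=0, hi=6, mid=3, arr[mid]=18 -> 18 < 23, search right half
lo=4, hi=6, mid=5, arr[mid]=23 -> Found target at index 5!

Binary search finds 23 at index 5 after 2 comparisons. The search repeatedly halves the search space by comparing with the middle element.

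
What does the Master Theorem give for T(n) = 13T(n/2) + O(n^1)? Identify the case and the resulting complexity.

Master Theorem for T(n) = 13T(n/2) + O(n^1):

a = 13, b = 2, c = 1
log_b(a) = log_2(13) = 3.7004

Case 1: c = 1 < log_2(13) = 3.7004
T(n) = O(n^(log_2 13))

For T(n) = 13T(n/2) + O(n^1): log_2(13) = 3.7004. This is Case 1 of the Master Theorem (c < log_b(a), work dominated by leaves), giving O(n^(log_2 13)).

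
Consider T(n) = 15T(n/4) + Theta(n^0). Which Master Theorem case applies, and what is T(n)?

Master Theorem for T(n) = 15T(n/4) + O(n^0):

a = 15, b = 4, c = 0
log_b(a) = log_4(15) = 1.9534

Case 1: c = 0 < log_4(15) = 1.9534
T(n) = O(n^(log_4 15))

For T(n) = 15T(n/4) + O(n^0): log_4(15) = 1.9534. This is Case 1 of the Master Theorem (c < log_b(a), work dominated by leaves), giving O(n^(log_4 15)).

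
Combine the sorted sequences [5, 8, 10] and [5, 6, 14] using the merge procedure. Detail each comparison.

Merging process:

Compare 5 vs 5: take 5 from left. Merged: [5]
Compare 8 vs 5: take 5 from right. Merged: [5, 5]
Compare 8 vs 6: take 6 from right. Merged: [5, 5, 6]
Compare 8 vs 14: take 8 from left. Merged: [5, 5, 6, 8]
Compare 10 vs 14: take 10 from left. Merged: [5, 5, 6, 8, 10]
Append remaining from right: [14]. Merged: [5, 5, 6, 8, 10, 14]

Final merged array: [5, 5, 6, 8, 10, 14]
Total comparisons: 5

The merged array is [5, 5, 6, 8, 10, 14], requiring 5 comparisons. The merge step runs in O(n) time where n is the total number of elements.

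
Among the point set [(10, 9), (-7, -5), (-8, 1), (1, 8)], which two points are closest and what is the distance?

Computing all pairwise distances among 4 points:

d((10, 9), (-7, -5)) = 22.0227
d((10, 9), (-8, 1)) = 19.6977
d((10, 9), (1, 8)) = 9.0554
d((-7, -5), (-8, 1)) = 6.0828 <-- minimum
d((-7, -5), (1, 8)) = 15.2643
d((-8, 1), (1, 8)) = 11.4018

Closest pair: (-7, -5) and (-8, 1) with distance 6.0828

The closest pair is (-7, -5) and (-8, 1) with Euclidean distance 6.0828. For 4 points, brute-force pairwise comparison is shown above. For large n, the divide-and-conquer algorithm (sort by x, recurse on halves, check the dividing strip) achieves O(n log n).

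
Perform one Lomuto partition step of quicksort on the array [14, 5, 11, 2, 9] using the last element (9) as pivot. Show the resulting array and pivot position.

Lomuto partition with pivot = 9:

Initial array: [14, 5, 11, 2, 9]

arr[0]=14 > 9: no swap
arr[1]=5 <= 9: swap with position 0, array becomes [5, 14, 11, 2, 9]
arr[2]=11 > 9: no swap
arr[3]=2 <= 9: swap with position 1, array becomes [5, 2, 11, 14, 9]

Place pivot at position 2: [5, 2, 9, 14, 11]
Pivot position: 2

After partitioning with pivot 9, the array becomes [5, 2, 9, 14, 11]. The pivot is placed at index 2. All elements to the left of the pivot are <= 9, and all elements to the right are > 9.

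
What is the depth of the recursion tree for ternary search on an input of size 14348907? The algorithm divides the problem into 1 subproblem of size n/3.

For divide and conquer with division factor 3:

Problem sizes at each level:
Level 0: 14348907
Level 1: 4782969
Level 2: 1594323
Level 3: 531441
Level 4: 177147
Level 5: 59049
Level 6: 19683
Level 7: 6561
Level 8: 2187
Level 9: 729
Level 10: 243
Level 11: 81
Level 12: 27
Level 13: 9
Level 14: 3
Level 15: 1

The root is level 0 and the size-1 base case is level 15 (the tree spans levels 0 through 15, i.e. 16 levels counting the root), so the depth is the number of divisions: log_3(14348907) = 15

The recursion tree depth is log_3(14348907) = 15. At each level, the problem size is divided by 3, so it takes 15 divisions to reduce to a base case of size 1. The algorithm makes 1 recursive call at each level.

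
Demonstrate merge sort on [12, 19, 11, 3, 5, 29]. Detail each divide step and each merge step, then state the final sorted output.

Merge sort trace:

Split: [12, 19, 11, 3, 5, 29] -> [12, 19, 11] and [3, 5, 29]
  Split: [12, 19, 11] -> [12] and [19, 11]
    Split: [19, 11] -> [19] and [11]
    Merge: [19] + [11] -> [11, 19]
  Merge: [12] + [11, 19] -> [11, 12, 19]
  Split: [3, 5, 29] -> [3] and [5, 29]
    Split: [5, 29] -> [5] and [29]
    Merge: [5] + [29] -> [5, 29]
  Merge: [3] + [5, 29] -> [3, 5, 29]
Merge: [11, 12, 19] + [3, 5, 29] -> [3, 5, 11, 12, 19, 29]

Final sorted array: [3, 5, 11, 12, 19, 29]

The merge sort proceeds by recursively splitting the array and merging sorted halves.
After all merges, the sorted array is [3, 5, 11, 12, 19, 29].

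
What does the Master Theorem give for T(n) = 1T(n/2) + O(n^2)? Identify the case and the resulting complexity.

Master Theorem for T(n) = 1T(n/2) + O(n^2):

a = 1, b = 2, c = 2
log_b(a) = log_2(1) = 0.0000

Case 3: c = 2 > log_2(1) = 0.0000
T(n) = O(n^2) = O(n^2)

For T(n) = 1T(n/2) + O(n^2): log_2(1) = 0.0000. This is Case 3 of the Master Theorem (c > log_b(a), work dominated by root), giving O(n^2).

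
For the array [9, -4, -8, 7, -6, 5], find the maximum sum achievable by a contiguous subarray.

Using Kadane's algorithm on [9, -4, -8, 7, -6, 5]:

Scanning through the array:
Position 1 (value -4): max_ending_here = 5, max_so_far = 9
Position 2 (value -8): max_ending_here = -3, max_so_far = 9
Position 3 (value 7): max_ending_here = 7, max_so_far = 9
Position 4 (value -6): max_ending_here = 1, max_so_far = 9
Position 5 (value 5): max_ending_here = 6, max_so_far = 9

Maximum subarray: [9]
Maximum sum: 9

The maximum subarray is [9] with sum 9. This subarray runs from index 0 to index 0.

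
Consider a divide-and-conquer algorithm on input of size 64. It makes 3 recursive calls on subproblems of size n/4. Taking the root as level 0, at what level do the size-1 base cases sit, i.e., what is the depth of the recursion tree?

For divide and conquer with division factor 4:

Problem sizes at each level:
Level 0: 64
Level 1: 16
Level 2: 4
Level 3: 1

The root is level 0 and the size-1 base case is level 3 (the tree spans levels 0 through 3, i.e. 4 levels counting the root), so the depth is the number of divisions: log_4(64) = 3

The recursion tree depth is log_4(64) = 3. At each level, the problem size is divided by 4, so it takes 3 divisions to reduce to a base case of size 1. The algorithm makes 3 recursive calls at each level.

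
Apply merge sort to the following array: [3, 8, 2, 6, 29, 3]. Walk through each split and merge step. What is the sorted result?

Merge sort trace:

Split: [3, 8, 2, 6, 29, 3] -> [3, 8, 2] and [6, 29, 3]
  Split: [3, 8, 2] -> [3] and [8, 2]
    Split: [8, 2] -> [8] and [2]
    Merge: [8] + [2] -> [2, 8]
  Merge: [3] + [2, 8] -> [2, 3, 8]
  Split: [6, 29, 3] -> [6] and [29, 3]
    Split: [29, 3] -> [29] and [3]
    Merge: [29] + [3] -> [3, 29]
  Merge: [6] + [3, 29] -> [3, 6, 29]
Merge: [2, 3, 8] + [3, 6, 29] -> [2, 3, 3, 6, 8, 29]

Final sorted array: [2, 3, 3, 6, 8, 29]

The merge sort proceeds by recursively splitting the array and merging sorted halves.
After all merges, the sorted array is [2, 3, 3, 6, 8, 29].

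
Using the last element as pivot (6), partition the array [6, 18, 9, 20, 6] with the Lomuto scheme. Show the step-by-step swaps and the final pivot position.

Lomuto partition with pivot = 6:

Initial array: [6, 18, 9, 20, 6]

arr[0]=6 <= 6: swap with position 0, array becomes [6, 18, 9, 20, 6]
arr[1]=18 > 6: no swap
arr[2]=9 > 6: no swap
arr[3]=20 > 6: no swap

Place pivot at position 1: [6, 6, 9, 20, 18]
Pivot position: 1

After partitioning with pivot 6, the array becomes [6, 6, 9, 20, 18]. The pivot is placed at index 1. All elements to the left of the pivot are <= 6, and all elements to the right are > 6.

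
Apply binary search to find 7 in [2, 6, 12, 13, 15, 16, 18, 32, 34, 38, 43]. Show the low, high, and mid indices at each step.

Binary search for 7 in [2, 6, 12, 13, 15, 16, 18, 32, 34, 38, 43]:

lo=0, hi=10, mid=5, arr[mid]=16 -> 16 > 7, search left half
lo=0, hi=4, mid=2, arr[mid]=12 -> 12 > 7, search left half
lo=0, hi=1, mid=0, arr[mid]=2 -> 2 < 7, search right half
lo=1, hi=1, mid=1, arr[mid]=6 -> 6 < 7, search right half
lo=2 > hi=1, target 7 not found

Binary search determines that 7 is not in the array after 4 comparisons. The search space was exhausted without finding the target.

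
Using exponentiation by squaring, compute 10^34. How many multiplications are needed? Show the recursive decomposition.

Computing 10^34 by squaring (build up from 10^1; each line after the first costs one multiplication):

10^1 = 10
10^2 = (10^1)^2 = 10^2 = 100
10^4 = (10^2)^2 = 100^2 = 10000
10^8 = (10^4)^2 = 10000^2 = 100000000
10^16 = (10^8)^2 = 100000000^2 = 10000000000000000
10^17 = 10 * 10^16 = 10 * 10000000000000000 = 100000000000000000
10^34 = (10^17)^2 = 100000000000000000^2 = 10000000000000000000000000000000000

Result: 10000000000000000000000000000000000
Multiplications needed: 6 (6 lines after 10^1)

10^34 = 10000000000000000000000000000000000. Using exponentiation by squaring, this requires 6 multiplications. The key idea: if the exponent is even, square the half-power; if odd, multiply by the base once.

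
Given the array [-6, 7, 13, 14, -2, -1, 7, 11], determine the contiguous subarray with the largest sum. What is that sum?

Using Kadane's algorithm on [-6, 7, 13, 14, -2, -1, 7, 11]:

Scanning through the array:
Position 1 (value 7): max_ending_here = 7, max_so_far = 7
Position 2 (value 13): max_ending_here = 20, max_so_far = 20
Position 3 (value 14): max_ending_here = 34, max_so_far = 34
Position 4 (value -2): max_ending_here = 32, max_so_far = 34
Position 5 (value -1): max_ending_here = 31, max_so_far = 34
Position 6 (value 7): max_ending_here = 38, max_so_far = 38
Position 7 (value 11): max_ending_here = 49, max_so_far = 49

Maximum subarray: [7, 13, 14, -2, -1, 7, 11]
Maximum sum: 49

The maximum subarray is [7, 13, 14, -2, -1, 7, 11] with sum 49. This subarray runs from index 1 to index 7.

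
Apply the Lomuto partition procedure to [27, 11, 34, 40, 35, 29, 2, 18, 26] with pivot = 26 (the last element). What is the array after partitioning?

Lomuto partition with pivot = 26:

Initial array: [27, 11, 34, 40, 35, 29, 2, 18, 26]

arr[0]=27 > 26: no swap
arr[1]=11 <= 26: swap with position 0, array becomes [11, 27, 34, 40, 35, 29, 2, 18, 26]
arr[2]=34 > 26: no swap
arr[3]=40 > 26: no swap
arr[4]=35 > 26: no swap
arr[5]=29 > 26: no swap
arr[6]=2 <= 26: swap with position 1, array becomes [11, 2, 34, 40, 35, 29, 27, 18, 26]
arr[7]=18 <= 26: swap with position 2, array becomes [11, 2, 18, 40, 35, 29, 27, 34, 26]

Place pivot at position 3: [11, 2, 18, 26, 35, 29, 27, 34, 40]
Pivot position: 3

After partitioning with pivot 26, the array becomes [11, 2, 18, 26, 35, 29, 27, 34, 40]. The pivot is placed at index 3. All elements to the left of the pivot are <= 26, and all elements to the right are > 26.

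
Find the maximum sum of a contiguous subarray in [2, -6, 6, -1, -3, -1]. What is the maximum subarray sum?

Using Kadane's algorithm on [2, -6, 6, -1, -3, -1]:

Scanning through the array:
Position 1 (value -6): max_ending_here = -4, max_so_far = 2
Position 2 (value 6): max_ending_here = 6, max_so_far = 6
Position 3 (value -1): max_ending_here = 5, max_so_far = 6
Position 4 (value -3): max_ending_here = 2, max_so_far = 6
Position 5 (value -1): max_ending_here = 1, max_so_far = 6

Maximum subarray: [6]
Maximum sum: 6

The maximum subarray is [6] with sum 6. This subarray runs from index 2 to index 2.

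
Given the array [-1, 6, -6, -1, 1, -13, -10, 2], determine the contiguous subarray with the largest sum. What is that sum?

Using Kadane's algorithm on [-1, 6, -6, -1, 1, -13, -10, 2]:

Scanning through the array:
Position 1 (value 6): max_ending_here = 6, max_so_far = 6
Position 2 (value -6): max_ending_here = 0, max_so_far = 6
Position 3 (value -1): max_ending_here = -1, max_so_far = 6
Position 4 (value 1): max_ending_here = 1, max_so_far = 6
Position 5 (value -13): max_ending_here = -12, max_so_far = 6
Position 6 (value -10): max_ending_here = -10, max_so_far = 6
Position 7 (value 2): max_ending_here = 2, max_so_far = 6

Maximum subarray: [6]
Maximum sum: 6

The maximum subarray is [6] with sum 6. This subarray runs from index 1 to index 1.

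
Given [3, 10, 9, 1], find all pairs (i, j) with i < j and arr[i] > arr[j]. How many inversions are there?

Finding inversions in [3, 10, 9, 1]:

(0, 3): arr[0]=3 > arr[3]=1
(1, 2): arr[1]=10 > arr[2]=9
(1, 3): arr[1]=10 > arr[3]=1
(2, 3): arr[2]=9 > arr[3]=1

Total inversions: 4

The array has 4 inversion(s): (0,3), (1,2), (1,3), (2,3). Each pair (i,j) satisfies i < j and arr[i] > arr[j].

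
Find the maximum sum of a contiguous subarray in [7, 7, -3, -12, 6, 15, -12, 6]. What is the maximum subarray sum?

Using Kadane's algorithm on [7, 7, -3, -12, 6, 15, -12, 6]:

Scanning through the array:
Position 1 (value 7): max_ending_here = 14, max_so_far = 14
Position 2 (value -3): max_ending_here = 11, max_so_far = 14
Position 3 (value -12): max_ending_here = -1, max_so_far = 14
Position 4 (value 6): max_ending_here = 6, max_so_far = 14
Position 5 (value 15): max_ending_here = 21, max_so_far = 21
Position 6 (value -12): max_ending_here = 9, max_so_far = 21
Position 7 (value 6): max_ending_here = 15, max_so_far = 21

Maximum subarray: [6, 15]
Maximum sum: 21

The maximum subarray is [6, 15] with sum 21. This subarray runs from index 4 to index 5.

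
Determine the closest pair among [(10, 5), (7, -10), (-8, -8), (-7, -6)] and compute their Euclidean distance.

Computing all pairwise distances among 4 points:

d((10, 5), (7, -10)) = 15.2971
d((10, 5), (-8, -8)) = 22.2036
d((10, 5), (-7, -6)) = 20.2485
d((7, -10), (-8, -8)) = 15.1327
d((7, -10), (-7, -6)) = 14.5602
d((-8, -8), (-7, -6)) = 2.2361 <-- minimum

Closest pair: (-8, -8) and (-7, -6) with distance 2.2361

The closest pair is (-8, -8) and (-7, -6) with Euclidean distance 2.2361. For 4 points, brute-force pairwise comparison is shown above. For large n, the divide-and-conquer algorithm (sort by x, recurse on halves, check the dividing strip) achieves O(n log n).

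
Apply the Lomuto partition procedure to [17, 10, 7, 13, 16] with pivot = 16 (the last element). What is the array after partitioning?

Lomuto partition with pivot = 16:

Initial array: [17, 10, 7, 13, 16]

arr[0]=17 > 16: no swap
arr[1]=10 <= 16: swap with position 0, array becomes [10, 17, 7, 13, 16]
arr[2]=7 <= 16: swap with position 1, array becomes [10, 7, 17, 13, 16]
arr[3]=13 <= 16: swap with position 2, array becomes [10, 7, 13, 17, 16]

Place pivot at position 3: [10, 7, 13, 16, 17]
Pivot position: 3

After partitioning with pivot 16, the array becomes [10, 7, 13, 16, 17]. The pivot is placed at index 3. All elements to the left of the pivot are <= 16, and all elements to the right are > 16.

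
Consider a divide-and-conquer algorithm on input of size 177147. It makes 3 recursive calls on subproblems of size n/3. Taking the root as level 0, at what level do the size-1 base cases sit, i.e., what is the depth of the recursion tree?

For divide and conquer with division factor 3:

Problem sizes at each level:
Level 0: 177147
Level 1: 59049
Level 2: 19683
Level 3: 6561
Level 4: 2187
Level 5: 729
Level 6: 243
Level 7: 81
Level 8: 27
Level 9: 9
Level 10: 3
Level 11: 1

The root is level 0 and the size-1 base case is level 11 (the tree spans levels 0 through 11, i.e. 12 levels counting the root), so the depth is the number of divisions: log_3(177147) = 11

The recursion tree depth is log_3(177147) = 11. At each level, the problem size is divided by 3, so it takes 11 divisions to reduce to a base case of size 1. The algorithm makes 3 recursive calls at each level.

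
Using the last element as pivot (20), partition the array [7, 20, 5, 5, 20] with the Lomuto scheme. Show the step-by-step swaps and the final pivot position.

Lomuto partition with pivot = 20:

Initial array: [7, 20, 5, 5, 20]

arr[0]=7 <= 20: swap with position 0, array becomes [7, 20, 5, 5, 20]
arr[1]=20 <= 20: swap with position 1, array becomes [7, 20, 5, 5, 20]
arr[2]=5 <= 20: swap with position 2, array becomes [7, 20, 5, 5, 20]
arr[3]=5 <= 20: swap with position 3, array becomes [7, 20, 5, 5, 20]

Place pivot at position 4: [7, 20, 5, 5, 20]
Pivot position: 4

After partitioning with pivot 20, the array becomes [7, 20, 5, 5, 20]. The pivot is placed at index 4. All elements to the left of the pivot are <= 20, and all elements to the right are > 20.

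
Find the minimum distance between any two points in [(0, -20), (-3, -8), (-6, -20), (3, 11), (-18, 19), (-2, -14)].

Computing all pairwise distances among 6 points:

d((0, -20), (-3, -8)) = 12.3693
d((0, -20), (-6, -20)) = 6.0 <-- minimum
d((0, -20), (3, 11)) = 31.1448
d((0, -20), (-18, 19)) = 42.9535
d((0, -20), (-2, -14)) = 6.3246
d((-3, -8), (-6, -20)) = 12.3693
d((-3, -8), (3, 11)) = 19.9249
d((-3, -8), (-18, 19)) = 30.8869
d((-3, -8), (-2, -14)) = 6.0828
d((-6, -20), (3, 11)) = 32.28
d((-6, -20), (-18, 19)) = 40.8044
d((-6, -20), (-2, -14)) = 7.2111
d((3, 11), (-18, 19)) = 22.4722
d((3, 11), (-2, -14)) = 25.4951
d((-18, 19), (-2, -14)) = 36.6742

Closest pair: (0, -20) and (-6, -20) with distance 6.0

The closest pair is (0, -20) and (-6, -20) with Euclidean distance 6.0. For 6 points, brute-force pairwise comparison is shown above. For large n, the divide-and-conquer algorithm (sort by x, recurse on halves, check the dividing strip) achieves O(n log n).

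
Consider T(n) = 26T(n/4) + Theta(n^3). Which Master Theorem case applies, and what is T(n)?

Master Theorem for T(n) = 26T(n/4) + O(n^3):

a = 26, b = 4, c = 3
log_b(a) = log_4(26) = 2.3502

Case 3: c = 3 > log_4(26) = 2.3502
T(n) = O(n^3) = O(n^3)

For T(n) = 26T(n/4) + O(n^3): log_4(26) = 2.3502. This is Case 3 of the Master Theorem (c > log_b(a), work dominated by root), giving O(n^3).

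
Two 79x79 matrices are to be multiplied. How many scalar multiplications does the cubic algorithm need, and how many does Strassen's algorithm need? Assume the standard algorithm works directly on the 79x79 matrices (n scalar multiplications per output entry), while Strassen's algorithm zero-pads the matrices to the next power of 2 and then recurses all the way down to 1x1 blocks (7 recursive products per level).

Matrix multiplication for 79x79 matrices:

Strassen's algorithm requires power-of-2 dimensions. Pad 79x79 to 128x128 (next power of 2).

Standard algorithm: 79^3 = 493039 multiplications
Strassen's algorithm: 7^(log2(128)) = 7^7 = 823543 multiplications
Difference: 493039 - 823543 = -330504 (Strassen uses MORE here due to padding overhead — for small or just-over-power-of-2 n, padding can outweigh the per-level savings)

Standard: 493039 multiplications (79^3). Strassen: 823543 multiplications (7^7, after padding to 128x128). Strassen reduces 8 recursive multiplications to 7 at each level.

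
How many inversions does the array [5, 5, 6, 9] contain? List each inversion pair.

Finding inversions in [5, 5, 6, 9]:


Total inversions: 0

The array has 0 inversions. It is already sorted.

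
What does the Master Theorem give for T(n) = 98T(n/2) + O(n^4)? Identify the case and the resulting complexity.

Master Theorem for T(n) = 98T(n/2) + O(n^4):

a = 98, b = 2, c = 4
log_b(a) = log_2(98) = 6.6147

Case 1: c = 4 < log_2(98) = 6.6147
T(n) = O(n^(log_2 98))

For T(n) = 98T(n/2) + O(n^4): log_2(98) = 6.6147. This is Case 1 of the Master Theorem (c < log_b(a), work dominated by leaves), giving O(n^(log_2 98)).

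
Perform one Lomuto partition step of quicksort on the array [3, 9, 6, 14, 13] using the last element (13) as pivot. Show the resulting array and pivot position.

Lomuto partition with pivot = 13:

Initial array: [3, 9, 6, 14, 13]

arr[0]=3 <= 13: swap with position 0, array becomes [3, 9, 6, 14, 13]
arr[1]=9 <= 13: swap with position 1, array becomes [3, 9, 6, 14, 13]
arr[2]=6 <= 13: swap with position 2, array becomes [3, 9, 6, 14, 13]
arr[3]=14 > 13: no swap

Place pivot at position 3: [3, 9, 6, 13, 14]
Pivot position: 3

After partitioning with pivot 13, the array becomes [3, 9, 6, 13, 14]. The pivot is placed at index 3. All elements to the left of the pivot are <= 13, and all elements to the right are > 13.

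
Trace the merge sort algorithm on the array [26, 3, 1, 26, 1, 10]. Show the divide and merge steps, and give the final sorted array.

Merge sort trace:

Split: [26, 3, 1, 26, 1, 10] -> [26, 3, 1] and [26, 1, 10]
  Split: [26, 3, 1] -> [26] and [3, 1]
    Split: [3, 1] -> [3] and [1]
    Merge: [3] + [1] -> [1, 3]
  Merge: [26] + [1, 3] -> [1, 3, 26]
  Split: [26, 1, 10] -> [26] and [1, 10]
    Split: [1, 10] -> [1] and [10]
    Merge: [1] + [10] -> [1, 10]
  Merge: [26] + [1, 10] -> [1, 10, 26]
Merge: [1, 3, 26] + [1, 10, 26] -> [1, 1, 3, 10, 26, 26]

Final sorted array: [1, 1, 3, 10, 26, 26]

The merge sort proceeds by recursively splitting the array and merging sorted halves.
After all merges, the sorted array is [1, 1, 3, 10, 26, 26].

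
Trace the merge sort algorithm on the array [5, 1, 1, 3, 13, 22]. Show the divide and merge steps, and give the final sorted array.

Merge sort trace:

Split: [5, 1, 1, 3, 13, 22] -> [5, 1, 1] and [3, 13, 22]
  Split: [5, 1, 1] -> [5] and [1, 1]
    Split: [1, 1] -> [1] and [1]
    Merge: [1] + [1] -> [1, 1]
  Merge: [5] + [1, 1] -> [1, 1, 5]
  Split: [3, 13, 22] -> [3] and [13, 22]
    Split: [13, 22] -> [13] and [22]
    Merge: [13] + [22] -> [13, 22]
  Merge: [3] + [13, 22] -> [3, 13, 22]
Merge: [1, 1, 5] + [3, 13, 22] -> [1, 1, 3, 5, 13, 22]

Final sorted array: [1, 1, 3, 5, 13, 22]

The merge sort proceeds by recursively splitting the array and merging sorted halves.
After all merges, the sorted array is [1, 1, 3, 5, 13, 22].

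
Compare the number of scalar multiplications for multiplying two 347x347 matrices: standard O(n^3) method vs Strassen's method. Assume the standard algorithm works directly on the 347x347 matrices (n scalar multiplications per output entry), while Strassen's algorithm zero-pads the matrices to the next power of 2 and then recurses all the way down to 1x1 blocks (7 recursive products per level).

Matrix multiplication for 347x347 matrices:

Strassen's algorithm requires power-of-2 dimensions. Pad 347x347 to 512x512 (next power of 2).

Standard algorithm: 347^3 = 41781923 multiplications
Strassen's algorithm: 7^(log2(512)) = 7^9 = 40353607 multiplications
Savings: 41781923 - 40353607 = 1428316 multiplications

Standard: 41781923 multiplications (347^3). Strassen: 40353607 multiplications (7^9, after padding to 512x512). Strassen reduces 8 recursive multiplications to 7 at each level.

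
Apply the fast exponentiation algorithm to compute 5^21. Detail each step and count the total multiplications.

Computing 5^21 by squaring (build up from 5^1; each line after the first costs one multiplication):

5^1 = 5
5^2 = (5^1)^2 = 5^2 = 25
5^4 = (5^2)^2 = 25^2 = 625
5^5 = 5 * 5^4 = 5 * 625 = 3125
5^10 = (5^5)^2 = 3125^2 = 9765625
5^20 = (5^10)^2 = 9765625^2 = 95367431640625
5^21 = 5 * 5^20 = 5 * 95367431640625 = 476837158203125

Result: 476837158203125
Multiplications needed: 6 (6 lines after 5^1)

5^21 = 476837158203125. Using exponentiation by squaring, this requires 6 multiplications. The key idea: if the exponent is even, square the half-power; if odd, multiply by the base once.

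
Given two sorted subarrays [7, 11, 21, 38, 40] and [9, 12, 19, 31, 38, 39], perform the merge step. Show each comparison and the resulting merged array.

Merging process:

Compare 7 vs 9: take 7 from left. Merged: [7]
Compare 11 vs 9: take 9 from right. Merged: [7, 9]
Compare 11 vs 12: take 11 from left. Merged: [7, 9, 11]
Compare 21 vs 12: take 12 from right. Merged: [7, 9, 11, 12]
Compare 21 vs 19: take 19 from right. Merged: [7, 9, 11, 12, 19]
Compare 21 vs 31: take 21 from left. Merged: [7, 9, 11, 12, 19, 21]
Compare 38 vs 31: take 31 from right. Merged: [7, 9, 11, 12, 19, 21, 31]
Compare 38 vs 38: take 38 from left. Merged: [7, 9, 11, 12, 19, 21, 31, 38]
Compare 40 vs 38: take 38 from right. Merged: [7, 9, 11, 12, 19, 21, 31, 38, 38]
Compare 40 vs 39: take 39 from right. Merged: [7, 9, 11, 12, 19, 21, 31, 38, 38, 39]
Append remaining from left: [40]. Merged: [7, 9, 11, 12, 19, 21, 31, 38, 38, 39, 40]

Final merged array: [7, 9, 11, 12, 19, 21, 31, 38, 38, 39, 40]
Total comparisons: 10

The merged array is [7, 9, 11, 12, 19, 21, 31, 38, 38, 39, 40], requiring 10 comparisons. The merge step runs in O(n) time where n is the total number of elements.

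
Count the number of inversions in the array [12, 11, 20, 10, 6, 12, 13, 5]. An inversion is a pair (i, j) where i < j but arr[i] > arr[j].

Finding inversions in [12, 11, 20, 10, 6, 12, 13, 5]:

(0, 1): arr[0]=12 > arr[1]=11
(0, 3): arr[0]=12 > arr[3]=10
(0, 4): arr[0]=12 > arr[4]=6
(0, 7): arr[0]=12 > arr[7]=5
(1, 3): arr[1]=11 > arr[3]=10
(1, 4): arr[1]=11 > arr[4]=6
(1, 7): arr[1]=11 > arr[7]=5
(2, 3): arr[2]=20 > arr[3]=10
(2, 4): arr[2]=20 > arr[4]=6
(2, 5): arr[2]=20 > arr[5]=12
(2, 6): arr[2]=20 > arr[6]=13
(2, 7): arr[2]=20 > arr[7]=5
(3, 4): arr[3]=10 > arr[4]=6
(3, 7): arr[3]=10 > arr[7]=5
(4, 7): arr[4]=6 > arr[7]=5
(5, 7): arr[5]=12 > arr[7]=5
(6, 7): arr[6]=13 > arr[7]=5

Total inversions: 17

The array has 17 inversion(s): (0,1), (0,3), (0,4), (0,7), (1,3), (1,4), (1,7), (2,3), (2,4), (2,5), (2,6), (2,7), (3,4), (3,7), (4,7), (5,7), (6,7). Each pair (i,j) satisfies i < j and arr[i] > arr[j].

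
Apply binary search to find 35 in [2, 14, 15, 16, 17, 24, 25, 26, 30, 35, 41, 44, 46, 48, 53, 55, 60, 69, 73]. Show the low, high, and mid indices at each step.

Binary search for 35 in [2, 14, 15, 16, 17, 24, 25, 26, 30, 35, 41, 44, 46, 48, 53, 55, 60, 69, 73]:

lo=0, hi=18, mid=9, arr[mid]=35 -> Found target at index 9!

Binary search finds 35 at index 9 after 1 comparisons. The search repeatedly halves the search space by comparing with the middle element.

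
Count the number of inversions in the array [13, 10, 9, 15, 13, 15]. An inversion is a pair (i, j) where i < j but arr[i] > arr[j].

Finding inversions in [13, 10, 9, 15, 13, 15]:

(0, 1): arr[0]=13 > arr[1]=10
(0, 2): arr[0]=13 > arr[2]=9
(1, 2): arr[1]=10 > arr[2]=9
(3, 4): arr[3]=15 > arr[4]=13

Total inversions: 4

The array has 4 inversion(s): (0,1), (0,2), (1,2), (3,4). Each pair (i,j) satisfies i < j and arr[i] > arr[j].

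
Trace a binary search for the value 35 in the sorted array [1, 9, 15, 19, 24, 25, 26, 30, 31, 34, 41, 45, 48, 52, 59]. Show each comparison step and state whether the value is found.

Binary search for 35 in [1, 9, 15, 19, 24, 25, 26, 30, 31, 34, 41, 45, 48, 52, 59]:

lo=0, hi=14, mid=7, arr[mid]=30 -> 30 < 35, search right half
lo=8, hi=14, mid=11, arr[mid]=45 -> 45 > 35, search left half
lo=8, hi=10, mid=9, arr[mid]=34 -> 34 < 35, search right half
lo=10, hi=10, mid=10, arr[mid]=41 -> 41 > 35, search left half
lo=10 > hi=9, target 35 not found

Binary search determines that 35 is not in the array after 4 comparisons. The search space was exhausted without finding the target.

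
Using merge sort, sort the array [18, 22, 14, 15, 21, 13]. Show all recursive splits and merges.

Merge sort trace:

Split: [18, 22, 14, 15, 21, 13] -> [18, 22, 14] and [15, 21, 13]
  Split: [18, 22, 14] -> [18] and [22, 14]
    Split: [22, 14] -> [22] and [14]
    Merge: [22] + [14] -> [14, 22]
  Merge: [18] + [14, 22] -> [14, 18, 22]
  Split: [15, 21, 13] -> [15] and [21, 13]
    Split: [21, 13] -> [21] and [13]
    Merge: [21] + [13] -> [13, 21]
  Merge: [15] + [13, 21] -> [13, 15, 21]
Merge: [14, 18, 22] + [13, 15, 21] -> [13, 14, 15, 18, 21, 22]

Final sorted array: [13, 14, 15, 18, 21, 22]

The merge sort proceeds by recursively splitting the array and merging sorted halves.
After all merges, the sorted array is [13, 14, 15, 18, 21, 22].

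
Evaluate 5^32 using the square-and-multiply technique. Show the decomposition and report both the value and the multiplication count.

Computing 5^32 by squaring (build up from 5^1; each line after the first costs one multiplication):

5^1 = 5
5^2 = (5^1)^2 = 5^2 = 25
5^4 = (5^2)^2 = 25^2 = 625
5^8 = (5^4)^2 = 625^2 = 390625
5^16 = (5^8)^2 = 390625^2 = 152587890625
5^32 = (5^16)^2 = 152587890625^2 = 23283064365386962890625

Result: 23283064365386962890625
Multiplications needed: 5 (5 lines after 5^1)

5^32 = 23283064365386962890625. Using exponentiation by squaring, this requires 5 multiplications. The key idea: if the exponent is even, square the half-power; if odd, multiply by the base once.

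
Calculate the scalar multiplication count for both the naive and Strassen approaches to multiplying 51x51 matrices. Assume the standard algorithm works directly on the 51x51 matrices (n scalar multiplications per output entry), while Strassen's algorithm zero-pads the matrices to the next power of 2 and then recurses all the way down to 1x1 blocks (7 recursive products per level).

Matrix multiplication for 51x51 matrices:

Strassen's algorithm requires power-of-2 dimensions. Pad 51x51 to 64x64 (next power of 2).

Standard algorithm: 51^3 = 132651 multiplications
Strassen's algorithm: 7^(log2(64)) = 7^6 = 117649 multiplications
Savings: 132651 - 117649 = 15002 multiplications

Standard: 132651 multiplications (51^3). Strassen: 117649 multiplications (7^6, after padding to 64x64). Strassen reduces 8 recursive multiplications to 7 at each level.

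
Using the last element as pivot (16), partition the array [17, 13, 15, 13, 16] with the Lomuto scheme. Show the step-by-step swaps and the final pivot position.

Lomuto partition with pivot = 16:

Initial array: [17, 13, 15, 13, 16]

arr[0]=17 > 16: no swap
arr[1]=13 <= 16: swap with position 0, array becomes [13, 17, 15, 13, 16]
arr[2]=15 <= 16: swap with position 1, array becomes [13, 15, 17, 13, 16]
arr[3]=13 <= 16: swap with position 2, array becomes [13, 15, 13, 17, 16]

Place pivot at position 3: [13, 15, 13, 16, 17]
Pivot position: 3

After partitioning with pivot 16, the array becomes [13, 15, 13, 16, 17]. The pivot is placed at index 3. All elements to the left of the pivot are <= 16, and all elements to the right are > 16.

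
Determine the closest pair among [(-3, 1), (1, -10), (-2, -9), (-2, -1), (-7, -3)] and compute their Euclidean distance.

Computing all pairwise distances among 5 points:

d((-3, 1), (1, -10)) = 11.7047
d((-3, 1), (-2, -9)) = 10.0499
d((-3, 1), (-2, -1)) = 2.2361 <-- minimum
d((-3, 1), (-7, -3)) = 5.6569
d((1, -10), (-2, -9)) = 3.1623
d((1, -10), (-2, -1)) = 9.4868
d((1, -10), (-7, -3)) = 10.6301
d((-2, -9), (-2, -1)) = 8.0
d((-2, -9), (-7, -3)) = 7.8102
d((-2, -1), (-7, -3)) = 5.3852

Closest pair: (-3, 1) and (-2, -1) with distance 2.2361

The closest pair is (-3, 1) and (-2, -1) with Euclidean distance 2.2361. For 5 points, brute-force pairwise comparison is shown above. For large n, the divide-and-conquer algorithm (sort by x, recurse on halves, check the dividing strip) achieves O(n log n).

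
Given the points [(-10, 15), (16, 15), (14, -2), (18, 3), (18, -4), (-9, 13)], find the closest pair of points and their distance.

Computing all pairwise distances among 6 points:

d((-10, 15), (16, 15)) = 26.0
d((-10, 15), (14, -2)) = 29.4109
d((-10, 15), (18, 3)) = 30.4631
d((-10, 15), (18, -4)) = 33.8378
d((-10, 15), (-9, 13)) = 2.2361 <-- minimum
d((16, 15), (14, -2)) = 17.1172
d((16, 15), (18, 3)) = 12.1655
d((16, 15), (18, -4)) = 19.105
d((16, 15), (-9, 13)) = 25.0799
d((14, -2), (18, 3)) = 6.4031
d((14, -2), (18, -4)) = 4.4721
d((14, -2), (-9, 13)) = 27.4591
d((18, 3), (18, -4)) = 7.0
d((18, 3), (-9, 13)) = 28.7924
d((18, -4), (-9, 13)) = 31.9061

Closest pair: (-10, 15) and (-9, 13) with distance 2.2361

The closest pair is (-10, 15) and (-9, 13) with Euclidean distance 2.2361. For 6 points, brute-force pairwise comparison is shown above. For large n, the divide-and-conquer algorithm (sort by x, recurse on halves, check the dividing strip) achieves O(n log n).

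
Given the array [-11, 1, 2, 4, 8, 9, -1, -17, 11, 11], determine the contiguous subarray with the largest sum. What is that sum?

Using Kadane's algorithm on [-11, 1, 2, 4, 8, 9, -1, -17, 11, 11]:

Scanning through the array:
Position 1 (value 1): max_ending_here = 1, max_so_far = 1
Position 2 (value 2): max_ending_here = 3, max_so_far = 3
Position 3 (value 4): max_ending_here = 7, max_so_far = 7
Position 4 (value 8): max_ending_here = 15, max_so_far = 15
Position 5 (value 9): max_ending_here = 24, max_so_far = 24
Position 6 (value -1): max_ending_here = 23, max_so_far = 24
Position 7 (value -17): max_ending_here = 6, max_so_far = 24
Position 8 (value 11): max_ending_here = 17, max_so_far = 24
Position 9 (value 11): max_ending_here = 28, max_so_far = 28

Maximum subarray: [1, 2, 4, 8, 9, -1, -17, 11, 11]
Maximum sum: 28

The maximum subarray is [1, 2, 4, 8, 9, -1, -17, 11, 11] with sum 28. This subarray runs from index 1 to index 9.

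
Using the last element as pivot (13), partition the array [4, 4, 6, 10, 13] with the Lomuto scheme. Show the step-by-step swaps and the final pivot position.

Lomuto partition with pivot = 13:

Initial array: [4, 4, 6, 10, 13]

arr[0]=4 <= 13: swap with position 0, array becomes [4, 4, 6, 10, 13]
arr[1]=4 <= 13: swap with position 1, array becomes [4, 4, 6, 10, 13]
arr[2]=6 <= 13: swap with position 2, array becomes [4, 4, 6, 10, 13]
arr[3]=10 <= 13: swap with position 3, array becomes [4, 4, 6, 10, 13]

Place pivot at position 4: [4, 4, 6, 10, 13]
Pivot position: 4

After partitioning with pivot 13, the array becomes [4, 4, 6, 10, 13]. The pivot is placed at index 4. All elements to the left of the pivot are <= 13, and all elements to the right are > 13.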